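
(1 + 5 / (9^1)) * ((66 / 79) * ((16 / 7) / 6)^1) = 0.50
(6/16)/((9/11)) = 11/24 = 0.46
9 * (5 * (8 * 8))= 2880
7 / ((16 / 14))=49 / 8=6.12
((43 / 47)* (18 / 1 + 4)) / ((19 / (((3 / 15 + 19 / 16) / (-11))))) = -4773 / 35720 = -0.13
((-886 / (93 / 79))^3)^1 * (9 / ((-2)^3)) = 42863975944973 / 89373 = 479607666.13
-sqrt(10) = -3.16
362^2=131044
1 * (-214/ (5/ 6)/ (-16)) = 321/ 20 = 16.05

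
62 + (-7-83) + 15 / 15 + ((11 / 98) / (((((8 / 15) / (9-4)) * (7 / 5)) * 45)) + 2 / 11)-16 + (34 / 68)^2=-7706243 / 181104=-42.55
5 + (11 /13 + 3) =8.85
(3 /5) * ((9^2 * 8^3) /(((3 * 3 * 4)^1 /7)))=24192 /5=4838.40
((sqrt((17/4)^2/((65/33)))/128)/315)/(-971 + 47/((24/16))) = -17 * sqrt(2145)/9850713600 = -0.00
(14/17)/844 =7/7174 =0.00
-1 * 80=-80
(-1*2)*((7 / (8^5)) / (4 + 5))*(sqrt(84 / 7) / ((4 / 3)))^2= -21 / 65536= -0.00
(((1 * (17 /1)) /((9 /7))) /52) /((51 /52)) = 7 /27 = 0.26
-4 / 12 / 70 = -1 / 210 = -0.00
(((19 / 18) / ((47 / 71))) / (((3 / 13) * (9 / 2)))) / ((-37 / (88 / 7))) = -1543256 / 2958039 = -0.52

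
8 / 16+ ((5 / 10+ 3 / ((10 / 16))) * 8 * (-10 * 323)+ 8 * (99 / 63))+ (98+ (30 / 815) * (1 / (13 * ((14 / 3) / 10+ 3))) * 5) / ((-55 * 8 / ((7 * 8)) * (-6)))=-17427561221537 / 127267140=-136936.85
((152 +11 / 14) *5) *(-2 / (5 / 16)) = -34224 / 7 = -4889.14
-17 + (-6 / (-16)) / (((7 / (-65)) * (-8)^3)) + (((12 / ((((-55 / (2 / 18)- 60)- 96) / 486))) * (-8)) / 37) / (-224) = -3913952297 / 230207488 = -17.00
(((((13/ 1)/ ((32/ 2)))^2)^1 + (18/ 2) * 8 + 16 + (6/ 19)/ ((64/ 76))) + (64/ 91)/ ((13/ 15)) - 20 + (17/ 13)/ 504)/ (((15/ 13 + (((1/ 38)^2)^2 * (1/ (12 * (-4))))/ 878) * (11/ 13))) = 71.54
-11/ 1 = -11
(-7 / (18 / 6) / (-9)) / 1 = 7 / 27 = 0.26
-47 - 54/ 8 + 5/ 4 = -105/ 2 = -52.50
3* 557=1671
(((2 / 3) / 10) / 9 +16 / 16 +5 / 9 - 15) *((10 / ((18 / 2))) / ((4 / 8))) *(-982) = 7125392 / 243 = 29322.60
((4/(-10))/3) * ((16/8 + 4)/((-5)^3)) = 4/625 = 0.01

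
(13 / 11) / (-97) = -13 / 1067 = -0.01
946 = 946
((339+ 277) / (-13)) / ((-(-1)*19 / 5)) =-12.47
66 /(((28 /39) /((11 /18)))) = 1573 /28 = 56.18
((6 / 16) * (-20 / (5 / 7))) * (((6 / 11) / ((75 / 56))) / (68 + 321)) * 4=-4704 / 106975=-0.04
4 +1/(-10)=39/10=3.90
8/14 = 4/7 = 0.57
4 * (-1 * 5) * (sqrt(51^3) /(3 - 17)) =510 * sqrt(51) /7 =520.30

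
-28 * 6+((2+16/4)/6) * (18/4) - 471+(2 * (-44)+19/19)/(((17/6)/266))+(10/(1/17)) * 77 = 145783/34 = 4287.74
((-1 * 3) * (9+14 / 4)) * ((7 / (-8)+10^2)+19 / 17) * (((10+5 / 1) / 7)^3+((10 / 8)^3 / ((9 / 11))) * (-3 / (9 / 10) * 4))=555246528125 / 6717312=82659.04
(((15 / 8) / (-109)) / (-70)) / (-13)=-3 / 158704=-0.00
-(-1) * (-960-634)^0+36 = 37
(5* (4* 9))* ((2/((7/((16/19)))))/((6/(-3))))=-2880/133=-21.65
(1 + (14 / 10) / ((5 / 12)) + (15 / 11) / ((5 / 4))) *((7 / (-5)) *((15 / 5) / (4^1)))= -31479 / 5500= -5.72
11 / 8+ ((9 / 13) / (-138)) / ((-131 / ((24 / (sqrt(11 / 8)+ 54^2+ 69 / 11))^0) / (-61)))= 430127 / 313352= 1.37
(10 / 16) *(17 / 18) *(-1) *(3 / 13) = -85 / 624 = -0.14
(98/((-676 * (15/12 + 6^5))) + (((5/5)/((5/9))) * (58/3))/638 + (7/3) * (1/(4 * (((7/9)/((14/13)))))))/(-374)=-29331493/12722958820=-0.00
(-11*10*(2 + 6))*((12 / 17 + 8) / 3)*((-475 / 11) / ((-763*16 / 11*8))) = -966625 / 77826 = -12.42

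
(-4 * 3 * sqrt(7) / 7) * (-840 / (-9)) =-160 * sqrt(7) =-423.32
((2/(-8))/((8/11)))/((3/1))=-11/96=-0.11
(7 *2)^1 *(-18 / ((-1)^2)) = -252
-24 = -24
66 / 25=2.64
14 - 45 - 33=-64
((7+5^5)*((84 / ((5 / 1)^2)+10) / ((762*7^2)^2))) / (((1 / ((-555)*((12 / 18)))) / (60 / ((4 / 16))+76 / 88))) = -813885522 / 304273585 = -2.67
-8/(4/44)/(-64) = 11/8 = 1.38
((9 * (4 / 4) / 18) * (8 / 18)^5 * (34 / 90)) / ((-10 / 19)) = -82688 / 13286025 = -0.01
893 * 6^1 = 5358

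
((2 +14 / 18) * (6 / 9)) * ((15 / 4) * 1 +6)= 325 / 18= 18.06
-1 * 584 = -584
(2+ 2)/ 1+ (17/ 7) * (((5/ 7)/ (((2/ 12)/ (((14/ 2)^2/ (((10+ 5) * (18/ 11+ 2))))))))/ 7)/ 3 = 1867/ 420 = 4.45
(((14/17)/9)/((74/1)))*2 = 14/5661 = 0.00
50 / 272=25 / 136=0.18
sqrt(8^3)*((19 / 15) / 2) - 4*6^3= -864 + 152*sqrt(2) / 15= -849.67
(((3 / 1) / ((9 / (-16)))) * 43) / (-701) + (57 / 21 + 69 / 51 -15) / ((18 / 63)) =-2712611 / 71502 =-37.94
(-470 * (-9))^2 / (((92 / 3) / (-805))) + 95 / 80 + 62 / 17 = -127755304685 / 272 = -469688620.17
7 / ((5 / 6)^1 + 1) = 42 / 11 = 3.82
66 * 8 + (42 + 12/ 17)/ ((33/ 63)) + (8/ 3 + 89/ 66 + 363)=1095683/ 1122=976.54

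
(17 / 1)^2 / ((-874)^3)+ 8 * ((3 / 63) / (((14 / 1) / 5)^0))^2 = 5340893543 / 294423782184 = 0.02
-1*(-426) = 426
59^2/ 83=3481/ 83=41.94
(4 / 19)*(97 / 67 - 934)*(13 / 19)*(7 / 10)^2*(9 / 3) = -197.46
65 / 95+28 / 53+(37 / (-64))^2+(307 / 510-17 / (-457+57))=11523435149 / 5258956800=2.19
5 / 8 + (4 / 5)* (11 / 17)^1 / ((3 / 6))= 1129 / 680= 1.66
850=850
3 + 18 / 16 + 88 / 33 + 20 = 643 / 24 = 26.79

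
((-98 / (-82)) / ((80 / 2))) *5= 49 / 328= 0.15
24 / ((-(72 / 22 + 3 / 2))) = -176 / 35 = -5.03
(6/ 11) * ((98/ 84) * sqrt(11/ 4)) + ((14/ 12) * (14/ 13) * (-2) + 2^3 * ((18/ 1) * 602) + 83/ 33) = 7 * sqrt(11)/ 22 + 37189153/ 429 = 86689.06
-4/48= -1/12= -0.08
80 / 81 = 0.99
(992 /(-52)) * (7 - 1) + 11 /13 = -1477 /13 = -113.62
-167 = -167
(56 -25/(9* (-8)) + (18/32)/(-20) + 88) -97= 136279/2880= 47.32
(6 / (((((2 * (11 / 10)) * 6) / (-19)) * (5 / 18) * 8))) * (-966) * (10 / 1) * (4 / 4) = 412965 / 11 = 37542.27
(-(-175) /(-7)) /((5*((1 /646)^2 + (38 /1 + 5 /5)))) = -417316 /3255065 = -0.13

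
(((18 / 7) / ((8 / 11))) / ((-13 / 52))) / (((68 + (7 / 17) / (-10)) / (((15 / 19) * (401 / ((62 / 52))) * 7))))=-877347900 / 2268239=-386.80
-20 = -20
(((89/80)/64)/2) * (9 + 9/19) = 0.08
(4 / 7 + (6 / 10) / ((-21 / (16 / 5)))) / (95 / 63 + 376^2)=756 / 222669575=0.00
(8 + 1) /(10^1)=9 /10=0.90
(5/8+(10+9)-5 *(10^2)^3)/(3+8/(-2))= 39999843/8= 4999980.38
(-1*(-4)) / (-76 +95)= 4 / 19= 0.21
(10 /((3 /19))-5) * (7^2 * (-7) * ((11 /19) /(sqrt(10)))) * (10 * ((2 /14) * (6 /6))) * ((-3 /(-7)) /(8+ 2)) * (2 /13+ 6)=-107800 * sqrt(10) /247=-1380.14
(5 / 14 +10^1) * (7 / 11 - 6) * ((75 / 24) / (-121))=1.43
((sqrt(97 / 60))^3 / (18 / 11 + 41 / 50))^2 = 552167165 / 788486832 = 0.70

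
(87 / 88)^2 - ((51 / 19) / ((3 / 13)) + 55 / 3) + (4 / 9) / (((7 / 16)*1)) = -259284995 / 9269568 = -27.97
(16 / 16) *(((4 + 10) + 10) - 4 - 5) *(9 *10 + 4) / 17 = 82.94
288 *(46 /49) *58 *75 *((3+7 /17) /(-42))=-557078400 /5831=-95537.37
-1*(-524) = 524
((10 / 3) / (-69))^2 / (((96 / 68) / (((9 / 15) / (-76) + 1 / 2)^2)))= 594473 / 1484974944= 0.00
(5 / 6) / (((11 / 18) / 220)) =300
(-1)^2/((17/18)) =18/17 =1.06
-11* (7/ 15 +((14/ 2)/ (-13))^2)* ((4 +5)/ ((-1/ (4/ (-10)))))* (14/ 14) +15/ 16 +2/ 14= -13666631/ 473200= -28.88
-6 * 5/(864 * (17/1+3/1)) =-1/576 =-0.00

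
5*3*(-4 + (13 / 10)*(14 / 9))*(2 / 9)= -178 / 27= -6.59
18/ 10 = 1.80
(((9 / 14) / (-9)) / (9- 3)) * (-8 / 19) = 2 / 399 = 0.01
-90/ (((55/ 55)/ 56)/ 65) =-327600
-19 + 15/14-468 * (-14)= 6534.07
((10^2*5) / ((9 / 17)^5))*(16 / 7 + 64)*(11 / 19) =3623475064000 / 7853517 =461382.47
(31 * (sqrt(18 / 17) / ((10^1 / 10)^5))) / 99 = 31 * sqrt(34) / 561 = 0.32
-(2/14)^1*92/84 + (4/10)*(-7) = -2173/735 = -2.96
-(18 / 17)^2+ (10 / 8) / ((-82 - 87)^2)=-37013611 / 33016516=-1.12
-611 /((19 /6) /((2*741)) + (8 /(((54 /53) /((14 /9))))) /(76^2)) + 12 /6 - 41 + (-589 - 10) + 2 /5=-13997500664 /96965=-144356.22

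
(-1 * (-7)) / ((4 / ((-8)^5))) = -57344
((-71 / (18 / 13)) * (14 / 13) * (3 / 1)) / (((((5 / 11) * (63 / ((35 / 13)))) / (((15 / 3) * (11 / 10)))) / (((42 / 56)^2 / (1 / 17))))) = -1022329 / 1248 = -819.17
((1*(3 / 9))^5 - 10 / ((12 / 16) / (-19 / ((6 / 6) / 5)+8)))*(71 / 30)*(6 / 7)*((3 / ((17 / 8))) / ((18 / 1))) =80054204 / 433755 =184.56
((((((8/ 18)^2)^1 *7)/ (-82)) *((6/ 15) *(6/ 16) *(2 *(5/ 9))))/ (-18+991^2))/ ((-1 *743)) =28/ 7269730196067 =0.00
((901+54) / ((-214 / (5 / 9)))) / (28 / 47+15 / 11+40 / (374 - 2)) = -76528925 / 63801318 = -1.20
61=61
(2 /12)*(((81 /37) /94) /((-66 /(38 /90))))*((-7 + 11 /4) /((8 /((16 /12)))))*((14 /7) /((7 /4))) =323 /16068360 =0.00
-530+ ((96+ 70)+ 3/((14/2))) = -2545/7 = -363.57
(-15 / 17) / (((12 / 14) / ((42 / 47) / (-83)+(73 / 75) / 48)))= -935011 / 95496480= -0.01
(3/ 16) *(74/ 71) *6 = 333/ 284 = 1.17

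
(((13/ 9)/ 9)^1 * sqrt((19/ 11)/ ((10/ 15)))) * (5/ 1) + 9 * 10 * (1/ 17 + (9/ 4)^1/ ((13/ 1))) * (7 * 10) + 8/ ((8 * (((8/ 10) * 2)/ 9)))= 65 * sqrt(1254)/ 1782 + 2592945/ 1768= 1467.89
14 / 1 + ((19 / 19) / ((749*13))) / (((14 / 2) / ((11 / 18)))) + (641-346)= 379100369 / 1226862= 309.00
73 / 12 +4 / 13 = 997 / 156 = 6.39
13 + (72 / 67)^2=63541 / 4489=14.15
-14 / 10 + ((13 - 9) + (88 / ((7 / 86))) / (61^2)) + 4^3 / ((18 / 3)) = 5296873 / 390705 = 13.56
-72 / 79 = -0.91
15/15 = 1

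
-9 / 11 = -0.82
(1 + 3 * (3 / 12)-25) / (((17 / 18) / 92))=-38502 / 17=-2264.82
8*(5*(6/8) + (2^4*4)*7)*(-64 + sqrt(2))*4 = -925184 + 14456*sqrt(2) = -904740.13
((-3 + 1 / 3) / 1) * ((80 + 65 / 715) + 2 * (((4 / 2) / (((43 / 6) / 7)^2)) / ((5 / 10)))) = -233.93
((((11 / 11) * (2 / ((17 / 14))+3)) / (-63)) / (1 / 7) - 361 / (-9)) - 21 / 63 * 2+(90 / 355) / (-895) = 378471266 / 9722385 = 38.93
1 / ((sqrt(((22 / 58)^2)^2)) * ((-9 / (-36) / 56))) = 188384 / 121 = 1556.89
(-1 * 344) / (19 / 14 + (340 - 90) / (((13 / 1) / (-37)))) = 62608 / 129253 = 0.48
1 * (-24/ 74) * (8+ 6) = -168/ 37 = -4.54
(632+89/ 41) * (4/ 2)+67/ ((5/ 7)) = 279239/ 205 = 1362.14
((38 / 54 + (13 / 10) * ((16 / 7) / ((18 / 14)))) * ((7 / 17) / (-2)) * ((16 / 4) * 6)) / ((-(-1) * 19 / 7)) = -79772 / 14535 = -5.49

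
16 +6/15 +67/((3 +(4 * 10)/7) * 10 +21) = 64419/3785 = 17.02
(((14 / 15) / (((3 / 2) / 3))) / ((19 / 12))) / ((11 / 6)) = 672 / 1045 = 0.64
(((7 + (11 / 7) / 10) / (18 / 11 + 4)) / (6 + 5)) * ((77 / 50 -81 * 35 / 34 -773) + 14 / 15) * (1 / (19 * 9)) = -90909289 / 157704750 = -0.58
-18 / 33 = -6 / 11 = -0.55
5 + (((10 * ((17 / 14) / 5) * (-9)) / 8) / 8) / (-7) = 15833 / 3136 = 5.05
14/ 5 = 2.80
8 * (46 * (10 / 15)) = 736 / 3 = 245.33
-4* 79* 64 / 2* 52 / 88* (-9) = 591552 / 11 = 53777.45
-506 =-506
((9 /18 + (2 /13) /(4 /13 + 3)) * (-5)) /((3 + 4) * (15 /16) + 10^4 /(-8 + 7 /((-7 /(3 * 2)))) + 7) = 13160 /3374683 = 0.00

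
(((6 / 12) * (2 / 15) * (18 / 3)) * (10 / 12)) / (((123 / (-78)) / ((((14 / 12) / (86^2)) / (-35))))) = 13 / 13645620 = 0.00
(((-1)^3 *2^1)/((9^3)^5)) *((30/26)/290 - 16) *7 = 0.00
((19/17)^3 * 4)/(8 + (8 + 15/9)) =82308/260389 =0.32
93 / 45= 2.07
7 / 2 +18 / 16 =37 / 8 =4.62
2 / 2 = 1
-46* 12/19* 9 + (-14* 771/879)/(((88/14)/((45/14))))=-65585601/244948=-267.75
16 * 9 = 144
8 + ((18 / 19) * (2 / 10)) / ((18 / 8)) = 768 / 95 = 8.08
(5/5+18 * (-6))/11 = -107/11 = -9.73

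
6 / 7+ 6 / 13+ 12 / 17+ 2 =6226 / 1547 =4.02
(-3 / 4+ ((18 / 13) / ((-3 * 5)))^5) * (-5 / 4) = 3480902979 / 3712930000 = 0.94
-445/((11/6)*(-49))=2670/539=4.95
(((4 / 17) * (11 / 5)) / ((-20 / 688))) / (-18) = 3784 / 3825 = 0.99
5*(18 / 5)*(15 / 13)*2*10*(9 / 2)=24300 / 13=1869.23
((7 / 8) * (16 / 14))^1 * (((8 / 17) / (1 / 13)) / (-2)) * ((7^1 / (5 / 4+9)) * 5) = -7280 / 697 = -10.44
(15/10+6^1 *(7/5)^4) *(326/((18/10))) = 1667327/375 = 4446.21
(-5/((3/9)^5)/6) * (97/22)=-39285/44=-892.84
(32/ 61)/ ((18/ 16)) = 256/ 549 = 0.47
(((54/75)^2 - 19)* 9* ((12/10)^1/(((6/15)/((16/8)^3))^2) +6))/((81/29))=-18088866/625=-28942.19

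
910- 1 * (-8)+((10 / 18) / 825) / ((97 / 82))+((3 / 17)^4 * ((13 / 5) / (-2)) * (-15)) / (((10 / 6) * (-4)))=88353848042963 / 96246259560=918.00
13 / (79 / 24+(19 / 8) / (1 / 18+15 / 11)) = 2.62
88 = 88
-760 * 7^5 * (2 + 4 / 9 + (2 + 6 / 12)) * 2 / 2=-568412740 / 9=-63156971.11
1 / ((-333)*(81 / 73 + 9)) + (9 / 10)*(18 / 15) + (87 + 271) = 2206131833 / 6143850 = 359.08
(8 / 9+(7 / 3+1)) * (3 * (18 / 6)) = 38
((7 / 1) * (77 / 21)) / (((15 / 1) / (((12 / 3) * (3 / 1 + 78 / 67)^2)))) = 2663892 / 22445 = 118.69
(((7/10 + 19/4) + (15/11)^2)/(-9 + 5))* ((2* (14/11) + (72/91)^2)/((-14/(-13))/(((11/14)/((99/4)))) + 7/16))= -104290012/618322705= -0.17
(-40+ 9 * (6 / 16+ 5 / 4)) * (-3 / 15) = 203 / 40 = 5.08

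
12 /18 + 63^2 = 11909 /3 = 3969.67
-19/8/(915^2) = -19/6697800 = -0.00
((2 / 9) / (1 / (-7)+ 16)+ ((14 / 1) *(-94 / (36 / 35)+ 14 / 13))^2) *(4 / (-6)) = -1619384990510 / 1519479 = -1065750.16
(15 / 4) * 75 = 1125 / 4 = 281.25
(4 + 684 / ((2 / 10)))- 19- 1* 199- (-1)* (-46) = 3160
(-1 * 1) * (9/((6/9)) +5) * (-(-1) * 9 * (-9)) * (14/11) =20979/11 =1907.18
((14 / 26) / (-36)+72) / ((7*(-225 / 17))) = -572713 / 737100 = -0.78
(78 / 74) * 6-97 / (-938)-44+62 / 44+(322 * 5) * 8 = 2451670105 / 190883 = 12843.84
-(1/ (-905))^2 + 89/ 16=72893209/ 13104400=5.56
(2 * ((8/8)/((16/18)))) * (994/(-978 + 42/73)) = -36281/15856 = -2.29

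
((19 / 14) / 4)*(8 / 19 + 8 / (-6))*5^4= -8125 / 42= -193.45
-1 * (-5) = 5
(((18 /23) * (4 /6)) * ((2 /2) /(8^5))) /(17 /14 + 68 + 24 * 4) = 7 /72634368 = 0.00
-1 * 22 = -22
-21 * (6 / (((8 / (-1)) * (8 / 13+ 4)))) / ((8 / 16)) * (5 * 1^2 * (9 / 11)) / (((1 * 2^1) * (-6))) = -819 / 352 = -2.33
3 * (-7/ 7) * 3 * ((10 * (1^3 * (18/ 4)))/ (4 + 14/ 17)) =-6885/ 82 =-83.96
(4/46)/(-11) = -2/253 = -0.01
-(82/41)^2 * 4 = -16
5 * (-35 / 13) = -175 / 13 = -13.46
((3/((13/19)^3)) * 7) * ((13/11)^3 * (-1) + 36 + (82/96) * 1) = 107985222079/46787312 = 2308.00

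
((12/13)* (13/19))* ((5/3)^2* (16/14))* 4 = 8.02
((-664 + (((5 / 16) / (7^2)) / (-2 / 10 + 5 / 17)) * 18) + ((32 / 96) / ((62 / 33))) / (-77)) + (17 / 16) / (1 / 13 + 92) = -11017863655 / 16623936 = -662.77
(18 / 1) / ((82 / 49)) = 441 / 41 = 10.76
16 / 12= 4 / 3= 1.33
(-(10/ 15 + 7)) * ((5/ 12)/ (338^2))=-115/ 4112784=-0.00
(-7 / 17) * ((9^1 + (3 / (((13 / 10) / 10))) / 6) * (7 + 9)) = -18704 / 221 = -84.63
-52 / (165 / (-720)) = 2496 / 11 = 226.91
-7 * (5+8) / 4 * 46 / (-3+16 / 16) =2093 / 4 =523.25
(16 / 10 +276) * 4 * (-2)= -2220.80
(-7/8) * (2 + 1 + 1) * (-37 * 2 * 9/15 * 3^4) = 62937/5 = 12587.40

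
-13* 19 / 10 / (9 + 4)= -19 / 10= -1.90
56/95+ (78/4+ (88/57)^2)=730147/32490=22.47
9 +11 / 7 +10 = 144 / 7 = 20.57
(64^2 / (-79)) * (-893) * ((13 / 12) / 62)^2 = 9658688 / 683271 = 14.14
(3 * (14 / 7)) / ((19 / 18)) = 108 / 19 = 5.68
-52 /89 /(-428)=13 /9523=0.00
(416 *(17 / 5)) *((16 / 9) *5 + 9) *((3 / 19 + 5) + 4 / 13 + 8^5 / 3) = 709232985664 / 2565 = 276504087.98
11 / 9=1.22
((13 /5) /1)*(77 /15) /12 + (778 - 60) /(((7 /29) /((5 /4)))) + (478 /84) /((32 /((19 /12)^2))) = 17997746351 /4838400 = 3719.77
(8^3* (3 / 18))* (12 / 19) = 1024 / 19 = 53.89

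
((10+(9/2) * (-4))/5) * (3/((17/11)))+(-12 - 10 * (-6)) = 3816/85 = 44.89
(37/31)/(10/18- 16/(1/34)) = -0.00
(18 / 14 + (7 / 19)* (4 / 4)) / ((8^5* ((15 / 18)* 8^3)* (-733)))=-0.00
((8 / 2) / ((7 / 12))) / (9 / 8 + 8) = 384 / 511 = 0.75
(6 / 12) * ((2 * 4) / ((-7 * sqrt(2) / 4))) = -8 * sqrt(2) / 7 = -1.62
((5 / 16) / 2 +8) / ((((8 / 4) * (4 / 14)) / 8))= 1827 / 16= 114.19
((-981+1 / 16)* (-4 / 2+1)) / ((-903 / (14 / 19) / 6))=-365 / 76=-4.80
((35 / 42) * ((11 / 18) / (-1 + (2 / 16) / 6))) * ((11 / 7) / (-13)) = 2420 / 38493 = 0.06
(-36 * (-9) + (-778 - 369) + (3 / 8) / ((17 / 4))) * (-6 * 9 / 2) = 755433 / 34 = 22218.62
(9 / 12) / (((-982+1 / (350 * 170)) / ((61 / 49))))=-0.00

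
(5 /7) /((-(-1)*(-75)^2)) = 1 /7875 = 0.00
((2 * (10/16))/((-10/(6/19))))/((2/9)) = -0.18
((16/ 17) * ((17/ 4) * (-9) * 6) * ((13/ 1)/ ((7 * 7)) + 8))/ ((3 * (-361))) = 29160/ 17689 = 1.65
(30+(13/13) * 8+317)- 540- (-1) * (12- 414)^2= 161419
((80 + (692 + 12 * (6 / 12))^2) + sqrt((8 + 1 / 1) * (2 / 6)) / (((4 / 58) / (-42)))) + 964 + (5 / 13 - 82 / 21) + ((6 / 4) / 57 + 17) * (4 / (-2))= 2532347486 / 5187 - 609 * sqrt(3)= 487155.61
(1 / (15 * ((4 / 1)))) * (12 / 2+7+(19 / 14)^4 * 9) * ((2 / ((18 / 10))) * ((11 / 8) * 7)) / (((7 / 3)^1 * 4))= 18395267 / 22127616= 0.83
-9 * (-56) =504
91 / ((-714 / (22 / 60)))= -143 / 3060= -0.05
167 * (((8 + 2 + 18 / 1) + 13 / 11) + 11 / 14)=770705 / 154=5004.58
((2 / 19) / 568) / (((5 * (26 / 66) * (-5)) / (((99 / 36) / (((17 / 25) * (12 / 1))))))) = -121 / 19080256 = -0.00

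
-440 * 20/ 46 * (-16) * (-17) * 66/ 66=-1196800/ 23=-52034.78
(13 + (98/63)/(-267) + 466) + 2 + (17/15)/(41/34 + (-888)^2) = 154941981313843/322128602055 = 480.99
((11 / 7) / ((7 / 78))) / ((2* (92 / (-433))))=-185757 / 4508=-41.21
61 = 61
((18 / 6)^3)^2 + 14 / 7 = 731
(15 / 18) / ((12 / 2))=5 / 36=0.14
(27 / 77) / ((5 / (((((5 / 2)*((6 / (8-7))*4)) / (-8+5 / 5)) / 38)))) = -162 / 10241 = -0.02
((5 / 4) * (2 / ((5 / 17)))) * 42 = 357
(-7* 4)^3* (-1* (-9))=-197568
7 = 7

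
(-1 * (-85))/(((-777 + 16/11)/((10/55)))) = -170/8531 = -0.02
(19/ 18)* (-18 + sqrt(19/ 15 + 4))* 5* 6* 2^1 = -1140 + 38* sqrt(1185)/ 9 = -994.65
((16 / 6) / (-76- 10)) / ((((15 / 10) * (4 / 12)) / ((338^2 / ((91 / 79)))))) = -5554016 / 903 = -6150.63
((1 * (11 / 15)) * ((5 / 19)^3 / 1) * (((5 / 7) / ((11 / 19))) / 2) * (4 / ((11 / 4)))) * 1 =1000 / 83391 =0.01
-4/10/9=-2/45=-0.04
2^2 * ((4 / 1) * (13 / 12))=52 / 3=17.33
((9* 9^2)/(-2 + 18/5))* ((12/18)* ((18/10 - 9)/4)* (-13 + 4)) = 19683/4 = 4920.75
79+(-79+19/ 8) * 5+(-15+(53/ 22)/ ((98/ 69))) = -1368753/ 4312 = -317.43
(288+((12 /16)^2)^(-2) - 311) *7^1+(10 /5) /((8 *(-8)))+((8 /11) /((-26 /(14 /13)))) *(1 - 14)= -138.52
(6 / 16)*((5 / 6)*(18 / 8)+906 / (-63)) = -2101 / 448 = -4.69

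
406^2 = 164836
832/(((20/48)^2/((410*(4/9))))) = 873267.20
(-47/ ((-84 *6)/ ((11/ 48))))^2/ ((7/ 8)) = 267289/ 512096256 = 0.00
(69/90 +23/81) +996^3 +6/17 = 13605420098047/13770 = 988047937.40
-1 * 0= 0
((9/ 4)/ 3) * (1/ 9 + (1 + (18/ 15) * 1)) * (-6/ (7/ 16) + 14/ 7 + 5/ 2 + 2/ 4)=-1586/ 105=-15.10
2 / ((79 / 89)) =178 / 79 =2.25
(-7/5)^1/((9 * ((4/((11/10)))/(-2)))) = 77/900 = 0.09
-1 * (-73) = 73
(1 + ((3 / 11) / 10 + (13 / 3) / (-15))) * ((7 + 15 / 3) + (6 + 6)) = 2924 / 165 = 17.72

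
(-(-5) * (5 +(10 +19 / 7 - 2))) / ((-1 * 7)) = -550 / 49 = -11.22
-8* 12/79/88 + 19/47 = 15947/40843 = 0.39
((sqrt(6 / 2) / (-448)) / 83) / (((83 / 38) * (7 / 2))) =-19 * sqrt(3) / 5400976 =-0.00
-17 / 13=-1.31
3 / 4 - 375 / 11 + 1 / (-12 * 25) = -27509 / 825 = -33.34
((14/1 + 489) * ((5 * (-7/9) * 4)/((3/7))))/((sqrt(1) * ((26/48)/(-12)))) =15774080/39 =404463.59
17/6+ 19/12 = 53/12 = 4.42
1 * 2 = 2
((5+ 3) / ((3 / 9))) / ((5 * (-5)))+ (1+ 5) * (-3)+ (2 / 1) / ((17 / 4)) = -18.49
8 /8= 1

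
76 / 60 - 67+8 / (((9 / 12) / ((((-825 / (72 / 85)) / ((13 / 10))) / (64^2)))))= -20272823 / 299520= -67.68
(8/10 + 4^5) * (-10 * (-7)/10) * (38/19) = 71736/5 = 14347.20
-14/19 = -0.74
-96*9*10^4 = -8640000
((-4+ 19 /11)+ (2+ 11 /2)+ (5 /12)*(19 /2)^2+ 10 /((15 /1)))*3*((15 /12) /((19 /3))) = 25.76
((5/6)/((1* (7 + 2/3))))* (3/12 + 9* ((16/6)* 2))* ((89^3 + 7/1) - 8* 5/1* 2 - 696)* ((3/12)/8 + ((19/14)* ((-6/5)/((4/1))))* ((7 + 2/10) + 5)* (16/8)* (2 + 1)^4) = -2187198121715/736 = -2971736578.42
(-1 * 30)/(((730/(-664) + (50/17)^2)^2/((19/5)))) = -349828710752/174973995075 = -2.00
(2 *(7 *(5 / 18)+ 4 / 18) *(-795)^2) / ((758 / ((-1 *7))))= -19171425 / 758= -25292.12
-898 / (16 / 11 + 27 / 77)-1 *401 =-124885 / 139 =-898.45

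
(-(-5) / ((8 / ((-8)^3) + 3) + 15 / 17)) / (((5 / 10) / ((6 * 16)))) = 1044480 / 4207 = 248.27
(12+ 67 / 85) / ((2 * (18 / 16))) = 4348 / 765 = 5.68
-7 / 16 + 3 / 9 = -5 / 48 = -0.10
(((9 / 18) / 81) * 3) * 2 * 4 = 4 / 27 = 0.15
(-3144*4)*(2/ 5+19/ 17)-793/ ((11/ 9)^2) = -201758589/ 10285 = -19616.78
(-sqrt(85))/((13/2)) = -2 * sqrt(85)/13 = -1.42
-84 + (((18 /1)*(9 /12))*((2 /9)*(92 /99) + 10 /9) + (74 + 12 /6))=323 /33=9.79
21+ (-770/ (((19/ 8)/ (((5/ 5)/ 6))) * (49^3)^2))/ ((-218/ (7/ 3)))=110566179488551/ 5265056166111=21.00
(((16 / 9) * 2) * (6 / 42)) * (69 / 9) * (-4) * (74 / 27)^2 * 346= -5577985024 / 137781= -40484.43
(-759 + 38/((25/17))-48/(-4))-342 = -26579/25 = -1063.16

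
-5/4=-1.25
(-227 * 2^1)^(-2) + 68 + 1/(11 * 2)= 154277837/2267276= 68.05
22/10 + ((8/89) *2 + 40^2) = 713059/445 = 1602.38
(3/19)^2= 9/361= 0.02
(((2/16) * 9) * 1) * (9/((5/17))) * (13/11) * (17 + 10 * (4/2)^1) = 662337/440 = 1505.31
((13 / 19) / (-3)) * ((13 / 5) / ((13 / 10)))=-26 / 57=-0.46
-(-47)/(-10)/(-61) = 47/610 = 0.08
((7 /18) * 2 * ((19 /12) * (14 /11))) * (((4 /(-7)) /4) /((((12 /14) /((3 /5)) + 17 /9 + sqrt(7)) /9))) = -53067 /31796 + 175959 * sqrt(7) /349756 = -0.34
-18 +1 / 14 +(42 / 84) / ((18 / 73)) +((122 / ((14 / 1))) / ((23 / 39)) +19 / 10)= 3211 / 4140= 0.78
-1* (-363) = 363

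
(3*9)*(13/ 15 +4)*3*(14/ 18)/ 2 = 1533/ 10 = 153.30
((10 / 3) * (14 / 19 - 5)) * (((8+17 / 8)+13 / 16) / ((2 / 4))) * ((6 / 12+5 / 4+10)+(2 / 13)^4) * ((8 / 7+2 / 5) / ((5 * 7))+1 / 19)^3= -413411184259357887 / 125114604894734000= -3.30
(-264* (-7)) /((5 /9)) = 3326.40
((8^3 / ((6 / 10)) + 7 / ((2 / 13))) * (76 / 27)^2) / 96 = 1946873 / 26244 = 74.18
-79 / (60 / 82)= -3239 / 30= -107.97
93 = 93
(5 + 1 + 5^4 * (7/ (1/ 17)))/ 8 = 9297.62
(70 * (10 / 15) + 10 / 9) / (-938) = -215 / 4221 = -0.05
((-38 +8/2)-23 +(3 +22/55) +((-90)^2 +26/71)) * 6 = 48280.60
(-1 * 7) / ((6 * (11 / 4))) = -0.42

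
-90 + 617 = 527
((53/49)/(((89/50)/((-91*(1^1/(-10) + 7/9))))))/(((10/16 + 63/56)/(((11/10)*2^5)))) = -29588416/39249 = -753.86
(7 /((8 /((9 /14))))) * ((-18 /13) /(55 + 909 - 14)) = -81 /98800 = -0.00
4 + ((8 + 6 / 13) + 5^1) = 227 / 13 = 17.46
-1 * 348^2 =-121104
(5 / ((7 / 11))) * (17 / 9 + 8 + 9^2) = 44990 / 63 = 714.13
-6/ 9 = -2/ 3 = -0.67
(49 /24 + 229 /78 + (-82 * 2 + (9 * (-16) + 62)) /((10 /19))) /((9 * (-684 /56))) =5049653 /1200420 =4.21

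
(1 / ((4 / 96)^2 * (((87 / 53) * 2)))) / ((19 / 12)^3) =8792064 / 198911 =44.20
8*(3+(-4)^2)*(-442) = -67184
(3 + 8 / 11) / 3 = 41 / 33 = 1.24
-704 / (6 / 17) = -5984 / 3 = -1994.67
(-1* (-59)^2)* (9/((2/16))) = -250632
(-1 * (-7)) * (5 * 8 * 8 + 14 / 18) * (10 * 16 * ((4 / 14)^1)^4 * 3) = 7390720 / 1029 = 7182.43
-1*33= -33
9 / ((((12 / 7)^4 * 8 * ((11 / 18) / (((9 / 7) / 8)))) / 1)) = 3087 / 90112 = 0.03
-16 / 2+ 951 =943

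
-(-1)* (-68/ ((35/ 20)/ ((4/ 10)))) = -544/ 35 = -15.54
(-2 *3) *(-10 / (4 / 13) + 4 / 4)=189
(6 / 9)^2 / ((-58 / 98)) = -196 / 261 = -0.75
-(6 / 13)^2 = -0.21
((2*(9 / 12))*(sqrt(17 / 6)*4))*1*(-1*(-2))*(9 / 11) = 18*sqrt(102) / 11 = 16.53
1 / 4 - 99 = -395 / 4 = -98.75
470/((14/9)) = 2115/7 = 302.14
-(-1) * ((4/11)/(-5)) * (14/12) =-14/165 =-0.08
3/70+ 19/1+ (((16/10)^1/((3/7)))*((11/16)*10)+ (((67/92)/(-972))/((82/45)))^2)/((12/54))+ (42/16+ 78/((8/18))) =1614320044489283/5163050833920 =312.67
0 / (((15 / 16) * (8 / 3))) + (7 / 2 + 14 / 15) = 133 / 30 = 4.43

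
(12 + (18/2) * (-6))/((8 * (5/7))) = -7.35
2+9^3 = 731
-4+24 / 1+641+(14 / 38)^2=238670 / 361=661.14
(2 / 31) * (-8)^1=-16 / 31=-0.52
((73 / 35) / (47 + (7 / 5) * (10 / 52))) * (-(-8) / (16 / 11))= 10439 / 43015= 0.24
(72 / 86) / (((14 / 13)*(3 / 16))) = 1248 / 301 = 4.15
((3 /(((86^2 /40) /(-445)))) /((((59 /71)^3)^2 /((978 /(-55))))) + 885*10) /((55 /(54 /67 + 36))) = 3909599127322807448052 /632279576934808363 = 6183.34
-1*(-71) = 71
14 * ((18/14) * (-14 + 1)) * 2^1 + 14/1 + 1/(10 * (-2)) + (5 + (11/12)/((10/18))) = -2237/5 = -447.40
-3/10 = -0.30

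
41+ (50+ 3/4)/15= 44.38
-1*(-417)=417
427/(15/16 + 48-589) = -6832/8641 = -0.79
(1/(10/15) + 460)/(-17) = -923/34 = -27.15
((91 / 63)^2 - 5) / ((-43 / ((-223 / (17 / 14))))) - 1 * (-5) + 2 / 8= -1703737 / 236844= -7.19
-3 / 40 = -0.08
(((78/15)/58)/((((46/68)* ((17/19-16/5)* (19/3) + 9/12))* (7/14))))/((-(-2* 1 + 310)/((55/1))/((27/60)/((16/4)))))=1989/5173252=0.00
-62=-62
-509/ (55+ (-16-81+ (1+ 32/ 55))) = 27995/ 2223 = 12.59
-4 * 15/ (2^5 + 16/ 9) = -135/ 76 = -1.78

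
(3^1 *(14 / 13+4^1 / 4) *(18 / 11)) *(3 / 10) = 2187 / 715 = 3.06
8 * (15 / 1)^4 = 405000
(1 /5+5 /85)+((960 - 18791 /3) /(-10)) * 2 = 270553 /255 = 1060.99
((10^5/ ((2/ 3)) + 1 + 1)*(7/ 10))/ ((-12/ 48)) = -2100028/ 5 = -420005.60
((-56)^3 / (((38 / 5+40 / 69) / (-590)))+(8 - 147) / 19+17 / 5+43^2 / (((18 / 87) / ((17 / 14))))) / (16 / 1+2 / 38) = 142751226399137 / 180749100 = 789775.59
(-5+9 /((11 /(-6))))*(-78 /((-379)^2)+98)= -1534364660 /1580051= -971.09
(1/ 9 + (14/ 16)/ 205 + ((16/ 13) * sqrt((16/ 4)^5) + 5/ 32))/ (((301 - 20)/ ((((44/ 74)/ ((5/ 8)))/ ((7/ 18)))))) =334806571/ 969780175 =0.35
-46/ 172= -23/ 86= -0.27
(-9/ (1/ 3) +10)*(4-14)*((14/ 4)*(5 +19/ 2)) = 17255/ 2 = 8627.50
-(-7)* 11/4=77/4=19.25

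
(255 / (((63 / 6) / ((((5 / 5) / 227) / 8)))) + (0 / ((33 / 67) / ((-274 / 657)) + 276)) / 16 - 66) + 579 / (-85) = -72.80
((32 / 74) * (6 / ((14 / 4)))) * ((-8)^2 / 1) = 12288 / 259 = 47.44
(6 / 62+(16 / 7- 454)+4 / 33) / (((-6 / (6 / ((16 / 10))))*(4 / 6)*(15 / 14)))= 3233165 / 8184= 395.06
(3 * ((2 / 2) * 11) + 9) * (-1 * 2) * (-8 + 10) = -168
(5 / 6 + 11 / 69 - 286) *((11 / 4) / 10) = -432641 / 5520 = -78.38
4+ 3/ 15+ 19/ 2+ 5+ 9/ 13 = 2521/ 130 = 19.39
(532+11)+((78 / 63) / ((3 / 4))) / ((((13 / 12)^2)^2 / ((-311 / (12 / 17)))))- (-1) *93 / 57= 4846084 / 292201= 16.58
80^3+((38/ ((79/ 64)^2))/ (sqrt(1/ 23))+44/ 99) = 155648* sqrt(23)/ 6241+4608004/ 9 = 512120.05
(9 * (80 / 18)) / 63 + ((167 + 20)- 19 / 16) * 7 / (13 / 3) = 3941599 / 13104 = 300.79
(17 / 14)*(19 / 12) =323 / 168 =1.92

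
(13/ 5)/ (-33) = -13/ 165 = -0.08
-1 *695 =-695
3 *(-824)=-2472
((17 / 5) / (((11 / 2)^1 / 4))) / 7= 136 / 385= 0.35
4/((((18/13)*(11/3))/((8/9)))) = 208/297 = 0.70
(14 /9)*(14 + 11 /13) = 2702 /117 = 23.09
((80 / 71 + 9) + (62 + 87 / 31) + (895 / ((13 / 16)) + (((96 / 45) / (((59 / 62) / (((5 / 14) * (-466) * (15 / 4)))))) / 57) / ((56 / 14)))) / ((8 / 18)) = 591234560823 / 224526211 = 2633.25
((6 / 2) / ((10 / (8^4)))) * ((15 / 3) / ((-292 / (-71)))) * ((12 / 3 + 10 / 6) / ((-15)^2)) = 617984 / 16425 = 37.62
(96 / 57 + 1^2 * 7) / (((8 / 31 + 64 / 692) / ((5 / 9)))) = 13.76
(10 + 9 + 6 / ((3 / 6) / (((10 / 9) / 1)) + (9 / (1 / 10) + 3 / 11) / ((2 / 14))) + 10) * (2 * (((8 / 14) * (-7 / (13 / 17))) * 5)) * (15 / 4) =-3430405350 / 602849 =-5690.32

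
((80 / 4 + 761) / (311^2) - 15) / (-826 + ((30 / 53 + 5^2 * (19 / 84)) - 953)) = 6455551368 / 763362077773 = 0.01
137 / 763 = 0.18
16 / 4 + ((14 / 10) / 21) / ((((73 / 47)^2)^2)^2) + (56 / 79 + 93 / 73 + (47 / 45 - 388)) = -218446011191468391167 / 573393125336691591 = -380.97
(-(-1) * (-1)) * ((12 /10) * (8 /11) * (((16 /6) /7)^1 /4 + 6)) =-5.32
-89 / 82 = -1.09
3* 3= 9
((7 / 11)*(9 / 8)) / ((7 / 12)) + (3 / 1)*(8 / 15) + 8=1191 / 110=10.83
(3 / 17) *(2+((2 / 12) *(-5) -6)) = -29 / 34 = -0.85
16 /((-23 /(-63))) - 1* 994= -21854 /23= -950.17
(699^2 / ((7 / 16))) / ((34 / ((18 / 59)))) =70358544 / 7021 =10021.16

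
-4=-4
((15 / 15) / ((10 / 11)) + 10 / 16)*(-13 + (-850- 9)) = -7521 / 5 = -1504.20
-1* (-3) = 3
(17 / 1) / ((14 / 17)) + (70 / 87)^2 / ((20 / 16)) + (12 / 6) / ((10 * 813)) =3038380277 / 143583930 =21.16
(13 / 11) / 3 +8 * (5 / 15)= 101 / 33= 3.06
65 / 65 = 1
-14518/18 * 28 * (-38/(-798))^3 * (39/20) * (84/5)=-53924/675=-79.89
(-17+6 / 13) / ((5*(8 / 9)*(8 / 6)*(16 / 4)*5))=-1161 / 8320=-0.14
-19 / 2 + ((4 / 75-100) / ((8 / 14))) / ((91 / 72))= -147.89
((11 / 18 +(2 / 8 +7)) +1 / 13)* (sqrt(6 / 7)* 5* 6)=18575* sqrt(42) / 546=220.48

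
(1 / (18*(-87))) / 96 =-1 / 150336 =-0.00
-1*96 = -96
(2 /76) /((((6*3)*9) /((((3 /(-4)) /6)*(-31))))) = 31 /49248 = 0.00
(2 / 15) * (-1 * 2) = -4 / 15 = -0.27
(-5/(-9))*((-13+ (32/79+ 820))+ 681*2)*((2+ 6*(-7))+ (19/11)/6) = -2245974215/46926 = -47862.04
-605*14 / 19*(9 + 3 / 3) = -84700 / 19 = -4457.89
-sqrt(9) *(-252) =756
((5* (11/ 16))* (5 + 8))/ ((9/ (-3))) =-715/ 48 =-14.90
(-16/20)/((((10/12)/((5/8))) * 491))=-3/2455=-0.00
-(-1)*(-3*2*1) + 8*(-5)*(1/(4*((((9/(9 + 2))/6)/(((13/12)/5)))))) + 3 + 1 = -161/9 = -17.89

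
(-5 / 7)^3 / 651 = -125 / 223293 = -0.00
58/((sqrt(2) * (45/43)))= 1247 * sqrt(2)/45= 39.19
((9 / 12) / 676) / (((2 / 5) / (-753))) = -11295 / 5408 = -2.09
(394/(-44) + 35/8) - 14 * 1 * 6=-7795/88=-88.58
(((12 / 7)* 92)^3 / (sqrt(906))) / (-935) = -224262144* sqrt(906) / 48426455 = -139.39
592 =592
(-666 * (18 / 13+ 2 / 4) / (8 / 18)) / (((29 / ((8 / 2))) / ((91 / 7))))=-146853 / 29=-5063.90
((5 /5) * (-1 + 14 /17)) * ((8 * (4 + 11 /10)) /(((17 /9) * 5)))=-0.76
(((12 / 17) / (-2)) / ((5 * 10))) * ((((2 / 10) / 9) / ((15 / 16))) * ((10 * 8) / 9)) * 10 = -512 / 34425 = -0.01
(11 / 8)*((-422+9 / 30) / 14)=-41.42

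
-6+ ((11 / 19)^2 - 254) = -93739 / 361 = -259.66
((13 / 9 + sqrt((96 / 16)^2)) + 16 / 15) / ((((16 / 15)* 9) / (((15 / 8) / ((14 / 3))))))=0.36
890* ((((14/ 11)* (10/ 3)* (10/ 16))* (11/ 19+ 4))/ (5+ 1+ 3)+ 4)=8954735/ 1881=4760.62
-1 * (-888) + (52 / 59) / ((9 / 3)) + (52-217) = 128023 / 177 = 723.29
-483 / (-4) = 483 / 4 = 120.75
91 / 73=1.25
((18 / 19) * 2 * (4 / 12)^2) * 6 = 1.26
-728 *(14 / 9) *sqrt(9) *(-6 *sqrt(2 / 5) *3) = 61152 *sqrt(10) / 5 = 38675.92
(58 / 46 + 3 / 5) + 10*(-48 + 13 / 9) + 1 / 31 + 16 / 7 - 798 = -282849713 / 224595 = -1259.38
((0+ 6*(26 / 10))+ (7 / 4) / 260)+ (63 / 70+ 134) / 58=540847 / 30160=17.93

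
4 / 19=0.21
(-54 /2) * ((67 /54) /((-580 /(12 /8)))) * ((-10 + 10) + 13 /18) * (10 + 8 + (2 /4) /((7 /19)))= 236041 /194880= 1.21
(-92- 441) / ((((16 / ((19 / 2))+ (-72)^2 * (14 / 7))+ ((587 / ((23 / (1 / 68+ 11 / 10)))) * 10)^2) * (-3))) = 6192903548 / 3182626150281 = 0.00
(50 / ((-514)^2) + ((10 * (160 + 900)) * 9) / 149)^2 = 158814258345086055625 / 387404821490404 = 409943.94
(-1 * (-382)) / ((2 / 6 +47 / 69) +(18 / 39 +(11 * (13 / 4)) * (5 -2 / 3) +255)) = 1370616 / 1476077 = 0.93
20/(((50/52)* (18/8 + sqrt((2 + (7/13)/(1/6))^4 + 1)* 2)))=-106932384/6839612635 + 562432* sqrt(21409937)/6839612635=0.36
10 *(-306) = -3060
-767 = -767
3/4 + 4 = 19/4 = 4.75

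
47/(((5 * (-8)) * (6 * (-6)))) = 47/1440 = 0.03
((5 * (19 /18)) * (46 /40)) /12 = 437 /864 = 0.51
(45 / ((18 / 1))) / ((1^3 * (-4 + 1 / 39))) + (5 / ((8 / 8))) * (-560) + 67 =-2733.63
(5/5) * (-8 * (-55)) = 440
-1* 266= -266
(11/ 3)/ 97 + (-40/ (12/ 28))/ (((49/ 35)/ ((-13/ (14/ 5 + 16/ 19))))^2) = -36984401717/ 60965373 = -606.65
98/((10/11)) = 539/5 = 107.80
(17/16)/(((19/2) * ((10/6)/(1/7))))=51/5320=0.01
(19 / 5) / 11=19 / 55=0.35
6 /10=0.60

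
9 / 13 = 0.69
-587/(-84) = 587/84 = 6.99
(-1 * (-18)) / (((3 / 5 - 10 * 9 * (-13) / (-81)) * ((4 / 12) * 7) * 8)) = -1215 / 17444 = -0.07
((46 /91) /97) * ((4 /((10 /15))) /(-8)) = -69 /17654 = -0.00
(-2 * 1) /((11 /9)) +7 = 59 /11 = 5.36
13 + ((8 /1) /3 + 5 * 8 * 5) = 647 /3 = 215.67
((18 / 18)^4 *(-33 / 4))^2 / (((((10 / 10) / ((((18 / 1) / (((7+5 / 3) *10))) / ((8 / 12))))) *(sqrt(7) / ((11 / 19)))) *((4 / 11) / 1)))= 10673289 *sqrt(7) / 2213120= 12.76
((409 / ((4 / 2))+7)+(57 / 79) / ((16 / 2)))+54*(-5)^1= -58.41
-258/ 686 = -129/ 343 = -0.38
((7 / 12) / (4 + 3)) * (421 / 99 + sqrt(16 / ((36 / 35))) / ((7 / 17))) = 421 / 1188 + 17 * sqrt(35) / 126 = 1.15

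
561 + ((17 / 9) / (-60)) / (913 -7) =274463623 / 489240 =561.00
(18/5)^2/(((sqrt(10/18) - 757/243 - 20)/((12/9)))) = -147412548/196986775 - 2125764 * sqrt(5)/196986775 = -0.77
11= 11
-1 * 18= -18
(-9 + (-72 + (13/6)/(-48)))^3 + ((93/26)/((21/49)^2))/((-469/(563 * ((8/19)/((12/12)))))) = -532339.81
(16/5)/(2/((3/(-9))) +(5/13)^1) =-208/365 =-0.57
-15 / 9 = -5 / 3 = -1.67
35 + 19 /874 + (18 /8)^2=14751 /368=40.08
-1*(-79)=79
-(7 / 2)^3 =-343 / 8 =-42.88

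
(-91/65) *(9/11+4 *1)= -371/55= -6.75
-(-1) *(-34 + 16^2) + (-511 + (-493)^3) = -119823446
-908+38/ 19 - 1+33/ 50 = -45317/ 50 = -906.34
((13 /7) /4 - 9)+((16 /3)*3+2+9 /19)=5287 /532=9.94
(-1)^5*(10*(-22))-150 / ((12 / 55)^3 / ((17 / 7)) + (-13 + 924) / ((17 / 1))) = 32923282370 / 151579721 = 217.20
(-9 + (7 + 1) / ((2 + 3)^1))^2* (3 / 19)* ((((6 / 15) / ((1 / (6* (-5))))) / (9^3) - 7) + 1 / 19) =-44016088 / 731025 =-60.21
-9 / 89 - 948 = -84381 / 89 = -948.10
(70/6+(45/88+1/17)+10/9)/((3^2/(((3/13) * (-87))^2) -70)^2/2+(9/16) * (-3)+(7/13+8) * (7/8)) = 29743838157618/5468844952587929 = 0.01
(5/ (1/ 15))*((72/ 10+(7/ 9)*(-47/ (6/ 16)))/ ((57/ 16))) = -975040/ 513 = -1900.66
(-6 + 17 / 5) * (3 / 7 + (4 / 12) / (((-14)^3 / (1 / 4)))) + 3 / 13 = -1890839 / 2140320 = -0.88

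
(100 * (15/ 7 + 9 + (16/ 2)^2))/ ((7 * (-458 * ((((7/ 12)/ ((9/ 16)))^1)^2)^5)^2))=278721865659546538106485898296575/ 112719142403498654382565692425633792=0.00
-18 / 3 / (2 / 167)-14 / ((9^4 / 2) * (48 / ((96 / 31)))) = -101898947 / 203391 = -501.00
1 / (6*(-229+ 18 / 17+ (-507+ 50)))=-17 / 69864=-0.00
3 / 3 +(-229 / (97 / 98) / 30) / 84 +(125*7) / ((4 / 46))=175707107 / 17460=10063.41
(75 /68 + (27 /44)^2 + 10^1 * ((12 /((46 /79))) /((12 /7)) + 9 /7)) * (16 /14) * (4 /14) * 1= 712979173 /16227673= 43.94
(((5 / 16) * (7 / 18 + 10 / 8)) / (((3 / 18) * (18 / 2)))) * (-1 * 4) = -1.37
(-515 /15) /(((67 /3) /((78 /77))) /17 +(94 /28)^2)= -13384644 /4899283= -2.73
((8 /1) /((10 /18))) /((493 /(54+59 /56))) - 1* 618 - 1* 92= -12223303 /17255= -708.39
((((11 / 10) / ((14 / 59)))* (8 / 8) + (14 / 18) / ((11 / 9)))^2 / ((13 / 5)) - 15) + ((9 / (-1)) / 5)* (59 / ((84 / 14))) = -135715271 / 6166160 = -22.01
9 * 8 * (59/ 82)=2124/ 41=51.80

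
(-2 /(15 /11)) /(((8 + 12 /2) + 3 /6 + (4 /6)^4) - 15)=1188 /245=4.85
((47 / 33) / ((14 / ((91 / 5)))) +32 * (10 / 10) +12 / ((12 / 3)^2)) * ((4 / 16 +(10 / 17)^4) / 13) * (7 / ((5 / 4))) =19745943539 / 3583050900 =5.51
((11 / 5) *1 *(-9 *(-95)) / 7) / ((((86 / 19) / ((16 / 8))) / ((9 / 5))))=321651 / 1505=213.72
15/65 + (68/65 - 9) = -502/65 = -7.72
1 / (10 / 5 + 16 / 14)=7 / 22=0.32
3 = 3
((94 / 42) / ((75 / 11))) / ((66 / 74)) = 1739 / 4725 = 0.37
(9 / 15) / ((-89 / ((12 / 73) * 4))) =-144 / 32485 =-0.00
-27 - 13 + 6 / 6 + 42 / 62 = -1188 / 31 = -38.32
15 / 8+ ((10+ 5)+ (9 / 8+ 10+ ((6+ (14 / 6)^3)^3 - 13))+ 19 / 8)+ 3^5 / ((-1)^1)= 994773185 / 157464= 6317.46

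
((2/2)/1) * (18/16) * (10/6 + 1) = 3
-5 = -5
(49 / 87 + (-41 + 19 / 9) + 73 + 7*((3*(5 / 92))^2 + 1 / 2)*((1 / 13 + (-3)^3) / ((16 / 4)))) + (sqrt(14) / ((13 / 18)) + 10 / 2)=18*sqrt(14) / 13 + 853748395 / 57436704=20.04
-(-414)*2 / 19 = 828 / 19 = 43.58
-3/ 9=-1/ 3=-0.33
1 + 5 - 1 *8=-2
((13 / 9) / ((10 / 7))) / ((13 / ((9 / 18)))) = 7 / 180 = 0.04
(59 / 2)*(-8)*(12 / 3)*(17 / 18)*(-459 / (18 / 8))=545632 / 3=181877.33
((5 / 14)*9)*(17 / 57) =255 / 266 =0.96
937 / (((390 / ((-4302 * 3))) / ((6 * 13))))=-12092922 / 5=-2418584.40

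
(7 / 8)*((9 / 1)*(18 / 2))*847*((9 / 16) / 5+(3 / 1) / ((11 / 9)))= 154102.63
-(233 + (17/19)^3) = -1603060/6859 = -233.72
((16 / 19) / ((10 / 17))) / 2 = 68 / 95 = 0.72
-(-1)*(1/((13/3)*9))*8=8/39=0.21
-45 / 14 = -3.21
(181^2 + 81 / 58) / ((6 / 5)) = 9501095 / 348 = 27302.00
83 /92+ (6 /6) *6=635 /92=6.90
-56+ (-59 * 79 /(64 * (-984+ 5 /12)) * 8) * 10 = -591053 /11803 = -50.08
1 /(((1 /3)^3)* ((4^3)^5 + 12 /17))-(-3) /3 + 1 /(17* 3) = 949187796449 /930934162020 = 1.02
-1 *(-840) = 840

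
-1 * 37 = -37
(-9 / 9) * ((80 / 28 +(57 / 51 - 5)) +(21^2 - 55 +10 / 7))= -45982 / 119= -386.40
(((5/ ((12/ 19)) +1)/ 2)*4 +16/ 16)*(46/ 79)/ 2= 5.48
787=787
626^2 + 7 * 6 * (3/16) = 3135071/8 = 391883.88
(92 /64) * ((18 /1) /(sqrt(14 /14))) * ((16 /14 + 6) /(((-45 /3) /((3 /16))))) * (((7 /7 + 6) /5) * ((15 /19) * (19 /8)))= -3105 /512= -6.06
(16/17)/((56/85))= 10/7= 1.43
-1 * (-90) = 90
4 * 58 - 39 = 193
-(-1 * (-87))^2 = -7569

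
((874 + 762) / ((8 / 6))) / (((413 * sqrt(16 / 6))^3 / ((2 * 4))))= 3681 * sqrt(6) / 281779988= 0.00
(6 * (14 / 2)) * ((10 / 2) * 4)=840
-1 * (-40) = 40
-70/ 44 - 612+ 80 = -11739/ 22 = -533.59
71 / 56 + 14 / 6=605 / 168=3.60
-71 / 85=-0.84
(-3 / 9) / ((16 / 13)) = -13 / 48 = -0.27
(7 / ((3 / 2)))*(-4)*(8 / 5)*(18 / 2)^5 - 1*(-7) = -8817949 / 5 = -1763589.80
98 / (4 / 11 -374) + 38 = 77551 / 2055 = 37.74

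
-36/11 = -3.27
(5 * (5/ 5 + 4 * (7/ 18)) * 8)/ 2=460/ 9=51.11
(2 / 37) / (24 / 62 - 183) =-62 / 209457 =-0.00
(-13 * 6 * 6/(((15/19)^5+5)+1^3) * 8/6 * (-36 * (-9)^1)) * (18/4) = -750911687136/5205323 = -144258.42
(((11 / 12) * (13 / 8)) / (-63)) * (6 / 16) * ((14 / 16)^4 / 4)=-49049 / 37748736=-0.00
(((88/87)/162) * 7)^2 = 0.00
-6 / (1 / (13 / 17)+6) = -78 / 95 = -0.82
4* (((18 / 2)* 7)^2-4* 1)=15860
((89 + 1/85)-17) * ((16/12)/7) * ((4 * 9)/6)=48968/595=82.30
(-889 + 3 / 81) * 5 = -4444.81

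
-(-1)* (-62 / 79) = -62 / 79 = -0.78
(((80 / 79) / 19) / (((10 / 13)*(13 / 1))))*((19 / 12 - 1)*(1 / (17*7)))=2 / 76551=0.00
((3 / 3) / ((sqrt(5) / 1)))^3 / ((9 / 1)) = sqrt(5) / 225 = 0.01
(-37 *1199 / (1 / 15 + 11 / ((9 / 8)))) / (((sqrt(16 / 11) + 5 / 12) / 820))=-2277204.78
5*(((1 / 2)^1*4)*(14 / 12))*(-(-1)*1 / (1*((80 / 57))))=133 / 16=8.31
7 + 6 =13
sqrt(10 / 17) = sqrt(170) / 17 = 0.77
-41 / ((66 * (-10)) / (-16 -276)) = -2993 / 165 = -18.14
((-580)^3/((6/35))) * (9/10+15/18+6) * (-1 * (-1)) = -79215472000/9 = -8801719111.11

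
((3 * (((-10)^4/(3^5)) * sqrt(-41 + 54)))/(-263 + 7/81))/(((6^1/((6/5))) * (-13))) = 125 * sqrt(13)/17303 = 0.03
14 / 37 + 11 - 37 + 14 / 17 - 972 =-626986 / 629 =-996.80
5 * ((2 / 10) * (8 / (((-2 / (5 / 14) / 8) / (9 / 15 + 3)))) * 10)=-2880 / 7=-411.43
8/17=0.47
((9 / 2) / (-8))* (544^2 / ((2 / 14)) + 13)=-18644085 / 16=-1165255.31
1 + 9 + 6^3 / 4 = 64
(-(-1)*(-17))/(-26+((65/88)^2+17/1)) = 131648/65471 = 2.01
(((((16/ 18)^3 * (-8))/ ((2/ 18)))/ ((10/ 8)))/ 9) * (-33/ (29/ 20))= 720896/ 7047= 102.30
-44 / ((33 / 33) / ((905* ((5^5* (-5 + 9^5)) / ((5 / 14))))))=-20572405700000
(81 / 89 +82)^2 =54449641 / 7921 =6874.09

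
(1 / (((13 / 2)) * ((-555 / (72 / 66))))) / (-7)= 8 / 185185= 0.00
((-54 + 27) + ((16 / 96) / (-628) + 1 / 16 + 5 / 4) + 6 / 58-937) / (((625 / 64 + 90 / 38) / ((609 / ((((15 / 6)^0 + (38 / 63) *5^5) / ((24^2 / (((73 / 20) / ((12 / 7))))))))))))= -126009491263488 / 18182910883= -6930.11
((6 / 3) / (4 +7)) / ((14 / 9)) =9 / 77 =0.12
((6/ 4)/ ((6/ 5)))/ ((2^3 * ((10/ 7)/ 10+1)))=35/ 256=0.14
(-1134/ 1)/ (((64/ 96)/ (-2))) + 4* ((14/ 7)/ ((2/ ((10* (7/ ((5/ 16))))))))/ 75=256046/ 75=3413.95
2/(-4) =-1/2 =-0.50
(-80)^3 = -512000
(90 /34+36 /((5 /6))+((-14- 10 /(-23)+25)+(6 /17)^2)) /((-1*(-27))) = 1907902 /897345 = 2.13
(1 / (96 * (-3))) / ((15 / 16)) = -1 / 270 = -0.00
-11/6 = -1.83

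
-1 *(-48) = 48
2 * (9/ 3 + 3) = 12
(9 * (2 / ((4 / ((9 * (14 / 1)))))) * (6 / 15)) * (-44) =-9979.20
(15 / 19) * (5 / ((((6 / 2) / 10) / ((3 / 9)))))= 4.39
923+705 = 1628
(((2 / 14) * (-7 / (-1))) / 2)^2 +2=9 / 4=2.25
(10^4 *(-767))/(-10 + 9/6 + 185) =-15340000/353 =-43456.09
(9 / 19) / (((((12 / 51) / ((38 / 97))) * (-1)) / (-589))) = 90117 / 194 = 464.52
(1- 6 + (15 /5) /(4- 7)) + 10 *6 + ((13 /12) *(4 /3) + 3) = 526 /9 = 58.44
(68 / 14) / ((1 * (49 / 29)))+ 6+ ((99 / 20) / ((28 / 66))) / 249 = 10159441 / 1138760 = 8.92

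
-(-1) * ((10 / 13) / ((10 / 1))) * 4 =4 / 13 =0.31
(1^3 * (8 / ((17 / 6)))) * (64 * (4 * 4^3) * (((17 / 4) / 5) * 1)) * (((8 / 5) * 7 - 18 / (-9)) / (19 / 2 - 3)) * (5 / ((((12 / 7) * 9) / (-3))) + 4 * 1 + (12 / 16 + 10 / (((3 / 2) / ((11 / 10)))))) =11534336 / 13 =887256.62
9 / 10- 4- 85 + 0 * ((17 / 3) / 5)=-881 / 10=-88.10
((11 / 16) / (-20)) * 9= -99 / 320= -0.31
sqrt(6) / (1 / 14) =14 * sqrt(6) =34.29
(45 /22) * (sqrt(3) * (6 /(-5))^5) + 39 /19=39 /19 - 34992 * sqrt(3) /6875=-6.76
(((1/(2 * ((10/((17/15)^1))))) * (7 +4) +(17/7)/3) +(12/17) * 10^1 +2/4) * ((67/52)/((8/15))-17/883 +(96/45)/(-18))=447696372891/21856016000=20.48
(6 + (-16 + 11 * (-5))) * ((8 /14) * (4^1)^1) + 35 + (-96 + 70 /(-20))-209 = -5909 /14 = -422.07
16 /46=8 /23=0.35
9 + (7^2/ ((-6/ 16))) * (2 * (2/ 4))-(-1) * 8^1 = -341/ 3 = -113.67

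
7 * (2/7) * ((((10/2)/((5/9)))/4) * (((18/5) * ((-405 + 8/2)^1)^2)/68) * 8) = 26049762/85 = 306467.79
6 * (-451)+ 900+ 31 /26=-46925 /26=-1804.81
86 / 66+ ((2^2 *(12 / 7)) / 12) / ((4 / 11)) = 664 / 231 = 2.87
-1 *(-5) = 5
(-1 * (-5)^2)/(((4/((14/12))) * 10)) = -35/48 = -0.73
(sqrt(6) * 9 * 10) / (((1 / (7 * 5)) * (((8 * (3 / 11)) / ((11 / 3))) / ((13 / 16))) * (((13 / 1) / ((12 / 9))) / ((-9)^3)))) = -5145525 * sqrt(6) / 16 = -787744.42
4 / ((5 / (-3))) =-12 / 5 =-2.40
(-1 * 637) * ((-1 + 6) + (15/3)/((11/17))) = -89180/11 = -8107.27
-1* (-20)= 20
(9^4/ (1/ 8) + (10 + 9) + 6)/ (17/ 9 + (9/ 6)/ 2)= 1890468/ 95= 19899.66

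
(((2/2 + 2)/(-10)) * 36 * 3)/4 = -81/10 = -8.10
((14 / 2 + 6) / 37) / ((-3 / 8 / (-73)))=7592 / 111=68.40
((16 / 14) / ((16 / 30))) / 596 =15 / 4172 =0.00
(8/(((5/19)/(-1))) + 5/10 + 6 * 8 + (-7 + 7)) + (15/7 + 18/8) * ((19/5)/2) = 1481/56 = 26.45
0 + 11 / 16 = 11 / 16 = 0.69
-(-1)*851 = 851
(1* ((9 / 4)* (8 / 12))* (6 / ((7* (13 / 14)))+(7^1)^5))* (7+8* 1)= 9832635 / 26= 378178.27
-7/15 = -0.47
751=751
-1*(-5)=5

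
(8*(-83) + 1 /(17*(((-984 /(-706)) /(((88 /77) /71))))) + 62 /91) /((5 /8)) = -71691149632 /67549755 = -1061.31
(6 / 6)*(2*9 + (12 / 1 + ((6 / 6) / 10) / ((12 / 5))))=721 / 24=30.04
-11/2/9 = -11/18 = -0.61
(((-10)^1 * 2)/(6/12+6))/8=-5/13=-0.38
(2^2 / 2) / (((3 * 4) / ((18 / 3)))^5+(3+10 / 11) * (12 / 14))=77 / 1361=0.06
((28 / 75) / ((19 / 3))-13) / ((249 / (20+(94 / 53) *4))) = -2942364 / 2089525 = -1.41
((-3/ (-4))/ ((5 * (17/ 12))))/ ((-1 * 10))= -9/ 850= -0.01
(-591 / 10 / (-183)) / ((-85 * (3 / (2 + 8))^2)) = -394 / 9333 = -0.04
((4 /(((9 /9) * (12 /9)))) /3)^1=1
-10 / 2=-5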